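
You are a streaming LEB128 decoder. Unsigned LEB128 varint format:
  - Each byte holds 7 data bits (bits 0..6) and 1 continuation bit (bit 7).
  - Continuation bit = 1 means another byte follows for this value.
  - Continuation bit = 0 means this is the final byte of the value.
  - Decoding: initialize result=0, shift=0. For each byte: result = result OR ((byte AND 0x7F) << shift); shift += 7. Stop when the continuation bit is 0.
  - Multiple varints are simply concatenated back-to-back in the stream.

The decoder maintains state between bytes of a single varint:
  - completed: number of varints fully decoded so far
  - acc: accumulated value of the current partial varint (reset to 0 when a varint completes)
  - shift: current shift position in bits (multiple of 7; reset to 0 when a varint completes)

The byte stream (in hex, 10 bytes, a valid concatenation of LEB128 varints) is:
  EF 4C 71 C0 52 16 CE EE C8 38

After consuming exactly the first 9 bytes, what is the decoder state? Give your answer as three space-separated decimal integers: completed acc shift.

Answer: 4 1193806 21

Derivation:
byte[0]=0xEF cont=1 payload=0x6F: acc |= 111<<0 -> completed=0 acc=111 shift=7
byte[1]=0x4C cont=0 payload=0x4C: varint #1 complete (value=9839); reset -> completed=1 acc=0 shift=0
byte[2]=0x71 cont=0 payload=0x71: varint #2 complete (value=113); reset -> completed=2 acc=0 shift=0
byte[3]=0xC0 cont=1 payload=0x40: acc |= 64<<0 -> completed=2 acc=64 shift=7
byte[4]=0x52 cont=0 payload=0x52: varint #3 complete (value=10560); reset -> completed=3 acc=0 shift=0
byte[5]=0x16 cont=0 payload=0x16: varint #4 complete (value=22); reset -> completed=4 acc=0 shift=0
byte[6]=0xCE cont=1 payload=0x4E: acc |= 78<<0 -> completed=4 acc=78 shift=7
byte[7]=0xEE cont=1 payload=0x6E: acc |= 110<<7 -> completed=4 acc=14158 shift=14
byte[8]=0xC8 cont=1 payload=0x48: acc |= 72<<14 -> completed=4 acc=1193806 shift=21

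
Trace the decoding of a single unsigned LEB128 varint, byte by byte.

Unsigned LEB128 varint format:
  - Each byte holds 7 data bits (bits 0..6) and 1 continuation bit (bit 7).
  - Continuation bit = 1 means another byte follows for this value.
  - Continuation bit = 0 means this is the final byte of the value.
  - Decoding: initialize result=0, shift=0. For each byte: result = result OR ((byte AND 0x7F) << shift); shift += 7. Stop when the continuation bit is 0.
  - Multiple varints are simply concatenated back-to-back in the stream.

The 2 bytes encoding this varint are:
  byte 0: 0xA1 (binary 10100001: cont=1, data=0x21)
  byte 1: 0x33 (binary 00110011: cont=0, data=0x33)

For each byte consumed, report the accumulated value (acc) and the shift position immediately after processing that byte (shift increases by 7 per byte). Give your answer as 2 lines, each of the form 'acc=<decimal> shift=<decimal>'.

byte 0=0xA1: payload=0x21=33, contrib = 33<<0 = 33; acc -> 33, shift -> 7
byte 1=0x33: payload=0x33=51, contrib = 51<<7 = 6528; acc -> 6561, shift -> 14

Answer: acc=33 shift=7
acc=6561 shift=14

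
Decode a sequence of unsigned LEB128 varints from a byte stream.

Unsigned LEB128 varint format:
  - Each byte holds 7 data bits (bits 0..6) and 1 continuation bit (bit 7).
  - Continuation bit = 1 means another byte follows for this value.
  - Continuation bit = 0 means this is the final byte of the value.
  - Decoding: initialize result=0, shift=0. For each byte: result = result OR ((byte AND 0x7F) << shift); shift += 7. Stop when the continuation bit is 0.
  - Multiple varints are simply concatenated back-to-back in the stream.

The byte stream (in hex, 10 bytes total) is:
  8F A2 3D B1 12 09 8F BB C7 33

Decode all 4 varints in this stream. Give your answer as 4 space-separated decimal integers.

Answer: 1003791 2353 9 108125583

Derivation:
  byte[0]=0x8F cont=1 payload=0x0F=15: acc |= 15<<0 -> acc=15 shift=7
  byte[1]=0xA2 cont=1 payload=0x22=34: acc |= 34<<7 -> acc=4367 shift=14
  byte[2]=0x3D cont=0 payload=0x3D=61: acc |= 61<<14 -> acc=1003791 shift=21 [end]
Varint 1: bytes[0:3] = 8F A2 3D -> value 1003791 (3 byte(s))
  byte[3]=0xB1 cont=1 payload=0x31=49: acc |= 49<<0 -> acc=49 shift=7
  byte[4]=0x12 cont=0 payload=0x12=18: acc |= 18<<7 -> acc=2353 shift=14 [end]
Varint 2: bytes[3:5] = B1 12 -> value 2353 (2 byte(s))
  byte[5]=0x09 cont=0 payload=0x09=9: acc |= 9<<0 -> acc=9 shift=7 [end]
Varint 3: bytes[5:6] = 09 -> value 9 (1 byte(s))
  byte[6]=0x8F cont=1 payload=0x0F=15: acc |= 15<<0 -> acc=15 shift=7
  byte[7]=0xBB cont=1 payload=0x3B=59: acc |= 59<<7 -> acc=7567 shift=14
  byte[8]=0xC7 cont=1 payload=0x47=71: acc |= 71<<14 -> acc=1170831 shift=21
  byte[9]=0x33 cont=0 payload=0x33=51: acc |= 51<<21 -> acc=108125583 shift=28 [end]
Varint 4: bytes[6:10] = 8F BB C7 33 -> value 108125583 (4 byte(s))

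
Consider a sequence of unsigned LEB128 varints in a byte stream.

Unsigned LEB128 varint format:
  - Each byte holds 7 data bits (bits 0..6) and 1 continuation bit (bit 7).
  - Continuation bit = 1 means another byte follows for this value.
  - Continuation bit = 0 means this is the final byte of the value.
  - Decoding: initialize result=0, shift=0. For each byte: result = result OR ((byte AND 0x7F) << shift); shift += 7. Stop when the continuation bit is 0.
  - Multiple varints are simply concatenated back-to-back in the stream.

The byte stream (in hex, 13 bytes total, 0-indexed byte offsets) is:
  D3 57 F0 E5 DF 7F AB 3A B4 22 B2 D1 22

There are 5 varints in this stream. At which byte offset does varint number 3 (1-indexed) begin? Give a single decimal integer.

Answer: 6

Derivation:
  byte[0]=0xD3 cont=1 payload=0x53=83: acc |= 83<<0 -> acc=83 shift=7
  byte[1]=0x57 cont=0 payload=0x57=87: acc |= 87<<7 -> acc=11219 shift=14 [end]
Varint 1: bytes[0:2] = D3 57 -> value 11219 (2 byte(s))
  byte[2]=0xF0 cont=1 payload=0x70=112: acc |= 112<<0 -> acc=112 shift=7
  byte[3]=0xE5 cont=1 payload=0x65=101: acc |= 101<<7 -> acc=13040 shift=14
  byte[4]=0xDF cont=1 payload=0x5F=95: acc |= 95<<14 -> acc=1569520 shift=21
  byte[5]=0x7F cont=0 payload=0x7F=127: acc |= 127<<21 -> acc=267907824 shift=28 [end]
Varint 2: bytes[2:6] = F0 E5 DF 7F -> value 267907824 (4 byte(s))
  byte[6]=0xAB cont=1 payload=0x2B=43: acc |= 43<<0 -> acc=43 shift=7
  byte[7]=0x3A cont=0 payload=0x3A=58: acc |= 58<<7 -> acc=7467 shift=14 [end]
Varint 3: bytes[6:8] = AB 3A -> value 7467 (2 byte(s))
  byte[8]=0xB4 cont=1 payload=0x34=52: acc |= 52<<0 -> acc=52 shift=7
  byte[9]=0x22 cont=0 payload=0x22=34: acc |= 34<<7 -> acc=4404 shift=14 [end]
Varint 4: bytes[8:10] = B4 22 -> value 4404 (2 byte(s))
  byte[10]=0xB2 cont=1 payload=0x32=50: acc |= 50<<0 -> acc=50 shift=7
  byte[11]=0xD1 cont=1 payload=0x51=81: acc |= 81<<7 -> acc=10418 shift=14
  byte[12]=0x22 cont=0 payload=0x22=34: acc |= 34<<14 -> acc=567474 shift=21 [end]
Varint 5: bytes[10:13] = B2 D1 22 -> value 567474 (3 byte(s))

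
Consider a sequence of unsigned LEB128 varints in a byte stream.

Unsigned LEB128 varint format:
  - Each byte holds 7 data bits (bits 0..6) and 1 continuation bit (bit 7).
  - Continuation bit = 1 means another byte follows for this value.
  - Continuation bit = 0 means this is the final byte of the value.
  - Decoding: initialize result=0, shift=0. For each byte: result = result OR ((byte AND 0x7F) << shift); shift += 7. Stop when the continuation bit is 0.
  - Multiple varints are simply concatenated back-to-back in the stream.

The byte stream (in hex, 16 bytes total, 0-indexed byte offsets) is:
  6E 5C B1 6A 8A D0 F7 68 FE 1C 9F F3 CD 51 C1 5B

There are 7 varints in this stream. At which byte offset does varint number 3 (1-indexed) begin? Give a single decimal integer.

  byte[0]=0x6E cont=0 payload=0x6E=110: acc |= 110<<0 -> acc=110 shift=7 [end]
Varint 1: bytes[0:1] = 6E -> value 110 (1 byte(s))
  byte[1]=0x5C cont=0 payload=0x5C=92: acc |= 92<<0 -> acc=92 shift=7 [end]
Varint 2: bytes[1:2] = 5C -> value 92 (1 byte(s))
  byte[2]=0xB1 cont=1 payload=0x31=49: acc |= 49<<0 -> acc=49 shift=7
  byte[3]=0x6A cont=0 payload=0x6A=106: acc |= 106<<7 -> acc=13617 shift=14 [end]
Varint 3: bytes[2:4] = B1 6A -> value 13617 (2 byte(s))
  byte[4]=0x8A cont=1 payload=0x0A=10: acc |= 10<<0 -> acc=10 shift=7
  byte[5]=0xD0 cont=1 payload=0x50=80: acc |= 80<<7 -> acc=10250 shift=14
  byte[6]=0xF7 cont=1 payload=0x77=119: acc |= 119<<14 -> acc=1959946 shift=21
  byte[7]=0x68 cont=0 payload=0x68=104: acc |= 104<<21 -> acc=220063754 shift=28 [end]
Varint 4: bytes[4:8] = 8A D0 F7 68 -> value 220063754 (4 byte(s))
  byte[8]=0xFE cont=1 payload=0x7E=126: acc |= 126<<0 -> acc=126 shift=7
  byte[9]=0x1C cont=0 payload=0x1C=28: acc |= 28<<7 -> acc=3710 shift=14 [end]
Varint 5: bytes[8:10] = FE 1C -> value 3710 (2 byte(s))
  byte[10]=0x9F cont=1 payload=0x1F=31: acc |= 31<<0 -> acc=31 shift=7
  byte[11]=0xF3 cont=1 payload=0x73=115: acc |= 115<<7 -> acc=14751 shift=14
  byte[12]=0xCD cont=1 payload=0x4D=77: acc |= 77<<14 -> acc=1276319 shift=21
  byte[13]=0x51 cont=0 payload=0x51=81: acc |= 81<<21 -> acc=171145631 shift=28 [end]
Varint 6: bytes[10:14] = 9F F3 CD 51 -> value 171145631 (4 byte(s))
  byte[14]=0xC1 cont=1 payload=0x41=65: acc |= 65<<0 -> acc=65 shift=7
  byte[15]=0x5B cont=0 payload=0x5B=91: acc |= 91<<7 -> acc=11713 shift=14 [end]
Varint 7: bytes[14:16] = C1 5B -> value 11713 (2 byte(s))

Answer: 2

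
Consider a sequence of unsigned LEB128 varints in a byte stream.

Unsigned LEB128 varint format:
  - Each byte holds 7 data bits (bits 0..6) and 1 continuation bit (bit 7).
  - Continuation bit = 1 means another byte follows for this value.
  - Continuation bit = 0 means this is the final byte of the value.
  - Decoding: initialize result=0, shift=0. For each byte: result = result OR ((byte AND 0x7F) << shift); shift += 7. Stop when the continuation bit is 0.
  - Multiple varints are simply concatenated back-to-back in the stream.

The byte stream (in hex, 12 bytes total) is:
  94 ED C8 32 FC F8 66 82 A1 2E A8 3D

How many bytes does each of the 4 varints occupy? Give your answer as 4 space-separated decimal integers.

  byte[0]=0x94 cont=1 payload=0x14=20: acc |= 20<<0 -> acc=20 shift=7
  byte[1]=0xED cont=1 payload=0x6D=109: acc |= 109<<7 -> acc=13972 shift=14
  byte[2]=0xC8 cont=1 payload=0x48=72: acc |= 72<<14 -> acc=1193620 shift=21
  byte[3]=0x32 cont=0 payload=0x32=50: acc |= 50<<21 -> acc=106051220 shift=28 [end]
Varint 1: bytes[0:4] = 94 ED C8 32 -> value 106051220 (4 byte(s))
  byte[4]=0xFC cont=1 payload=0x7C=124: acc |= 124<<0 -> acc=124 shift=7
  byte[5]=0xF8 cont=1 payload=0x78=120: acc |= 120<<7 -> acc=15484 shift=14
  byte[6]=0x66 cont=0 payload=0x66=102: acc |= 102<<14 -> acc=1686652 shift=21 [end]
Varint 2: bytes[4:7] = FC F8 66 -> value 1686652 (3 byte(s))
  byte[7]=0x82 cont=1 payload=0x02=2: acc |= 2<<0 -> acc=2 shift=7
  byte[8]=0xA1 cont=1 payload=0x21=33: acc |= 33<<7 -> acc=4226 shift=14
  byte[9]=0x2E cont=0 payload=0x2E=46: acc |= 46<<14 -> acc=757890 shift=21 [end]
Varint 3: bytes[7:10] = 82 A1 2E -> value 757890 (3 byte(s))
  byte[10]=0xA8 cont=1 payload=0x28=40: acc |= 40<<0 -> acc=40 shift=7
  byte[11]=0x3D cont=0 payload=0x3D=61: acc |= 61<<7 -> acc=7848 shift=14 [end]
Varint 4: bytes[10:12] = A8 3D -> value 7848 (2 byte(s))

Answer: 4 3 3 2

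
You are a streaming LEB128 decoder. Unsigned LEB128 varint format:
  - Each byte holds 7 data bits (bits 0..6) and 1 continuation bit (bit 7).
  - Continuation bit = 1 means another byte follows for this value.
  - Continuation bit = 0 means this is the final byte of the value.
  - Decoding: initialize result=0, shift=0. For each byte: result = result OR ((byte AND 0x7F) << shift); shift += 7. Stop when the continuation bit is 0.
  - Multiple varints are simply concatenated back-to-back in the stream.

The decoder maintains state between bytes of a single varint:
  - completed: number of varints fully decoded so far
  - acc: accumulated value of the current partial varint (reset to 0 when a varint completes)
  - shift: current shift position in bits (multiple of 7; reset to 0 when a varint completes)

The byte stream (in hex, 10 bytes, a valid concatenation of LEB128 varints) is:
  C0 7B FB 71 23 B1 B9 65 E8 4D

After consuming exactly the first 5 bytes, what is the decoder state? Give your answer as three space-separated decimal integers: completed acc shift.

Answer: 3 0 0

Derivation:
byte[0]=0xC0 cont=1 payload=0x40: acc |= 64<<0 -> completed=0 acc=64 shift=7
byte[1]=0x7B cont=0 payload=0x7B: varint #1 complete (value=15808); reset -> completed=1 acc=0 shift=0
byte[2]=0xFB cont=1 payload=0x7B: acc |= 123<<0 -> completed=1 acc=123 shift=7
byte[3]=0x71 cont=0 payload=0x71: varint #2 complete (value=14587); reset -> completed=2 acc=0 shift=0
byte[4]=0x23 cont=0 payload=0x23: varint #3 complete (value=35); reset -> completed=3 acc=0 shift=0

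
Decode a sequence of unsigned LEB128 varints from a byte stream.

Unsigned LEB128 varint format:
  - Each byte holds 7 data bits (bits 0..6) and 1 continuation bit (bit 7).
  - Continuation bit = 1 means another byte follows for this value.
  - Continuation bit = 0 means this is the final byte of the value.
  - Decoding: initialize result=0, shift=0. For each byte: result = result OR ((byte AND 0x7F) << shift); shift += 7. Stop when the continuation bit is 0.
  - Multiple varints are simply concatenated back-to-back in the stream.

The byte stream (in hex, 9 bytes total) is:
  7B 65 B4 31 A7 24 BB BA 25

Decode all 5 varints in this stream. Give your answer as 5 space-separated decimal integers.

  byte[0]=0x7B cont=0 payload=0x7B=123: acc |= 123<<0 -> acc=123 shift=7 [end]
Varint 1: bytes[0:1] = 7B -> value 123 (1 byte(s))
  byte[1]=0x65 cont=0 payload=0x65=101: acc |= 101<<0 -> acc=101 shift=7 [end]
Varint 2: bytes[1:2] = 65 -> value 101 (1 byte(s))
  byte[2]=0xB4 cont=1 payload=0x34=52: acc |= 52<<0 -> acc=52 shift=7
  byte[3]=0x31 cont=0 payload=0x31=49: acc |= 49<<7 -> acc=6324 shift=14 [end]
Varint 3: bytes[2:4] = B4 31 -> value 6324 (2 byte(s))
  byte[4]=0xA7 cont=1 payload=0x27=39: acc |= 39<<0 -> acc=39 shift=7
  byte[5]=0x24 cont=0 payload=0x24=36: acc |= 36<<7 -> acc=4647 shift=14 [end]
Varint 4: bytes[4:6] = A7 24 -> value 4647 (2 byte(s))
  byte[6]=0xBB cont=1 payload=0x3B=59: acc |= 59<<0 -> acc=59 shift=7
  byte[7]=0xBA cont=1 payload=0x3A=58: acc |= 58<<7 -> acc=7483 shift=14
  byte[8]=0x25 cont=0 payload=0x25=37: acc |= 37<<14 -> acc=613691 shift=21 [end]
Varint 5: bytes[6:9] = BB BA 25 -> value 613691 (3 byte(s))

Answer: 123 101 6324 4647 613691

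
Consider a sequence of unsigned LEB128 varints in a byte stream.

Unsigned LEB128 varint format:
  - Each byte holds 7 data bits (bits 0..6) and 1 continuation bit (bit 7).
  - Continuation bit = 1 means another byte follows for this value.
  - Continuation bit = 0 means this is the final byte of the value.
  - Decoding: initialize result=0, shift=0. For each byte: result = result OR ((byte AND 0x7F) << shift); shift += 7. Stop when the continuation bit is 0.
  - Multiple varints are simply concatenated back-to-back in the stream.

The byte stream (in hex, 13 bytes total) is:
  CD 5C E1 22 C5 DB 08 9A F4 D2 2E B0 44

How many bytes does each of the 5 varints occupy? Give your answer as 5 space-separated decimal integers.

Answer: 2 2 3 4 2

Derivation:
  byte[0]=0xCD cont=1 payload=0x4D=77: acc |= 77<<0 -> acc=77 shift=7
  byte[1]=0x5C cont=0 payload=0x5C=92: acc |= 92<<7 -> acc=11853 shift=14 [end]
Varint 1: bytes[0:2] = CD 5C -> value 11853 (2 byte(s))
  byte[2]=0xE1 cont=1 payload=0x61=97: acc |= 97<<0 -> acc=97 shift=7
  byte[3]=0x22 cont=0 payload=0x22=34: acc |= 34<<7 -> acc=4449 shift=14 [end]
Varint 2: bytes[2:4] = E1 22 -> value 4449 (2 byte(s))
  byte[4]=0xC5 cont=1 payload=0x45=69: acc |= 69<<0 -> acc=69 shift=7
  byte[5]=0xDB cont=1 payload=0x5B=91: acc |= 91<<7 -> acc=11717 shift=14
  byte[6]=0x08 cont=0 payload=0x08=8: acc |= 8<<14 -> acc=142789 shift=21 [end]
Varint 3: bytes[4:7] = C5 DB 08 -> value 142789 (3 byte(s))
  byte[7]=0x9A cont=1 payload=0x1A=26: acc |= 26<<0 -> acc=26 shift=7
  byte[8]=0xF4 cont=1 payload=0x74=116: acc |= 116<<7 -> acc=14874 shift=14
  byte[9]=0xD2 cont=1 payload=0x52=82: acc |= 82<<14 -> acc=1358362 shift=21
  byte[10]=0x2E cont=0 payload=0x2E=46: acc |= 46<<21 -> acc=97827354 shift=28 [end]
Varint 4: bytes[7:11] = 9A F4 D2 2E -> value 97827354 (4 byte(s))
  byte[11]=0xB0 cont=1 payload=0x30=48: acc |= 48<<0 -> acc=48 shift=7
  byte[12]=0x44 cont=0 payload=0x44=68: acc |= 68<<7 -> acc=8752 shift=14 [end]
Varint 5: bytes[11:13] = B0 44 -> value 8752 (2 byte(s))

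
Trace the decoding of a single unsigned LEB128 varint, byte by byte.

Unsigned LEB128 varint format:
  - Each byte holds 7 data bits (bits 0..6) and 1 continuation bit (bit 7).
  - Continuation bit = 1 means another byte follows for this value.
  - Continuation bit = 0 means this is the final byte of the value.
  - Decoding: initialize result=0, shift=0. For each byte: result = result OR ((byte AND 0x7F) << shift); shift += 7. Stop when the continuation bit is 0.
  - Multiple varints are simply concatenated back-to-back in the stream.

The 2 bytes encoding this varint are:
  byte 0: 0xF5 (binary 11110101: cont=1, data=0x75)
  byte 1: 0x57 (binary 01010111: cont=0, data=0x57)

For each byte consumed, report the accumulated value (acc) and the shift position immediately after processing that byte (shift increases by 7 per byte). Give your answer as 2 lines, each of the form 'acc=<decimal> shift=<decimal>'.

byte 0=0xF5: payload=0x75=117, contrib = 117<<0 = 117; acc -> 117, shift -> 7
byte 1=0x57: payload=0x57=87, contrib = 87<<7 = 11136; acc -> 11253, shift -> 14

Answer: acc=117 shift=7
acc=11253 shift=14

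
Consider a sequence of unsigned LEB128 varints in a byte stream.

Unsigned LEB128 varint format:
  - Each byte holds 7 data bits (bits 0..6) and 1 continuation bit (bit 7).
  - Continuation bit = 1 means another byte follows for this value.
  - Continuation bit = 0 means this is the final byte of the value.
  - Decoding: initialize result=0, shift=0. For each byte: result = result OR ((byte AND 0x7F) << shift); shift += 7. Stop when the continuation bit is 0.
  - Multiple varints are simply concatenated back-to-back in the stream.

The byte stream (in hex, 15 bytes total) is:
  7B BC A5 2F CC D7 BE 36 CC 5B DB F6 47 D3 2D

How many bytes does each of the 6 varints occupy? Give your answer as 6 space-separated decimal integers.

  byte[0]=0x7B cont=0 payload=0x7B=123: acc |= 123<<0 -> acc=123 shift=7 [end]
Varint 1: bytes[0:1] = 7B -> value 123 (1 byte(s))
  byte[1]=0xBC cont=1 payload=0x3C=60: acc |= 60<<0 -> acc=60 shift=7
  byte[2]=0xA5 cont=1 payload=0x25=37: acc |= 37<<7 -> acc=4796 shift=14
  byte[3]=0x2F cont=0 payload=0x2F=47: acc |= 47<<14 -> acc=774844 shift=21 [end]
Varint 2: bytes[1:4] = BC A5 2F -> value 774844 (3 byte(s))
  byte[4]=0xCC cont=1 payload=0x4C=76: acc |= 76<<0 -> acc=76 shift=7
  byte[5]=0xD7 cont=1 payload=0x57=87: acc |= 87<<7 -> acc=11212 shift=14
  byte[6]=0xBE cont=1 payload=0x3E=62: acc |= 62<<14 -> acc=1027020 shift=21
  byte[7]=0x36 cont=0 payload=0x36=54: acc |= 54<<21 -> acc=114273228 shift=28 [end]
Varint 3: bytes[4:8] = CC D7 BE 36 -> value 114273228 (4 byte(s))
  byte[8]=0xCC cont=1 payload=0x4C=76: acc |= 76<<0 -> acc=76 shift=7
  byte[9]=0x5B cont=0 payload=0x5B=91: acc |= 91<<7 -> acc=11724 shift=14 [end]
Varint 4: bytes[8:10] = CC 5B -> value 11724 (2 byte(s))
  byte[10]=0xDB cont=1 payload=0x5B=91: acc |= 91<<0 -> acc=91 shift=7
  byte[11]=0xF6 cont=1 payload=0x76=118: acc |= 118<<7 -> acc=15195 shift=14
  byte[12]=0x47 cont=0 payload=0x47=71: acc |= 71<<14 -> acc=1178459 shift=21 [end]
Varint 5: bytes[10:13] = DB F6 47 -> value 1178459 (3 byte(s))
  byte[13]=0xD3 cont=1 payload=0x53=83: acc |= 83<<0 -> acc=83 shift=7
  byte[14]=0x2D cont=0 payload=0x2D=45: acc |= 45<<7 -> acc=5843 shift=14 [end]
Varint 6: bytes[13:15] = D3 2D -> value 5843 (2 byte(s))

Answer: 1 3 4 2 3 2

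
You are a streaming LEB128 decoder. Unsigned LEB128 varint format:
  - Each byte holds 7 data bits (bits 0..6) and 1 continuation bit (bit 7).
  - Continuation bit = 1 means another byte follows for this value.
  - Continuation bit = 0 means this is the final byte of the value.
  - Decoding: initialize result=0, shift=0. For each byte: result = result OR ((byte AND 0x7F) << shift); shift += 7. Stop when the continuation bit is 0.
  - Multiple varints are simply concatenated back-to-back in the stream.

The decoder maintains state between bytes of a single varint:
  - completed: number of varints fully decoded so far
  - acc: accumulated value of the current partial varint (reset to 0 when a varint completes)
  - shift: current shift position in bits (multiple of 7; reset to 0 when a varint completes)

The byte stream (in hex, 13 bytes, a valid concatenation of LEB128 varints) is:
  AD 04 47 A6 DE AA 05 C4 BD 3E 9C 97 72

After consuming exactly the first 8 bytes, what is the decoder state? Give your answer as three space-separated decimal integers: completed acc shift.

byte[0]=0xAD cont=1 payload=0x2D: acc |= 45<<0 -> completed=0 acc=45 shift=7
byte[1]=0x04 cont=0 payload=0x04: varint #1 complete (value=557); reset -> completed=1 acc=0 shift=0
byte[2]=0x47 cont=0 payload=0x47: varint #2 complete (value=71); reset -> completed=2 acc=0 shift=0
byte[3]=0xA6 cont=1 payload=0x26: acc |= 38<<0 -> completed=2 acc=38 shift=7
byte[4]=0xDE cont=1 payload=0x5E: acc |= 94<<7 -> completed=2 acc=12070 shift=14
byte[5]=0xAA cont=1 payload=0x2A: acc |= 42<<14 -> completed=2 acc=700198 shift=21
byte[6]=0x05 cont=0 payload=0x05: varint #3 complete (value=11185958); reset -> completed=3 acc=0 shift=0
byte[7]=0xC4 cont=1 payload=0x44: acc |= 68<<0 -> completed=3 acc=68 shift=7

Answer: 3 68 7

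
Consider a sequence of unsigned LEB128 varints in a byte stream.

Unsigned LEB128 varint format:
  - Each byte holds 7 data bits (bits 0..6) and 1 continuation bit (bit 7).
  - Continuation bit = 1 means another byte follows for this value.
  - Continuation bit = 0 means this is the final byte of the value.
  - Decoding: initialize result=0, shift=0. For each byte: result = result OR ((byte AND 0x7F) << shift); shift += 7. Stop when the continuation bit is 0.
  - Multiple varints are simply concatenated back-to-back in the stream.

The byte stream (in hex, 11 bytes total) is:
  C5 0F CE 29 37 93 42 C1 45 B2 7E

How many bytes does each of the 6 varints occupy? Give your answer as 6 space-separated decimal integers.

  byte[0]=0xC5 cont=1 payload=0x45=69: acc |= 69<<0 -> acc=69 shift=7
  byte[1]=0x0F cont=0 payload=0x0F=15: acc |= 15<<7 -> acc=1989 shift=14 [end]
Varint 1: bytes[0:2] = C5 0F -> value 1989 (2 byte(s))
  byte[2]=0xCE cont=1 payload=0x4E=78: acc |= 78<<0 -> acc=78 shift=7
  byte[3]=0x29 cont=0 payload=0x29=41: acc |= 41<<7 -> acc=5326 shift=14 [end]
Varint 2: bytes[2:4] = CE 29 -> value 5326 (2 byte(s))
  byte[4]=0x37 cont=0 payload=0x37=55: acc |= 55<<0 -> acc=55 shift=7 [end]
Varint 3: bytes[4:5] = 37 -> value 55 (1 byte(s))
  byte[5]=0x93 cont=1 payload=0x13=19: acc |= 19<<0 -> acc=19 shift=7
  byte[6]=0x42 cont=0 payload=0x42=66: acc |= 66<<7 -> acc=8467 shift=14 [end]
Varint 4: bytes[5:7] = 93 42 -> value 8467 (2 byte(s))
  byte[7]=0xC1 cont=1 payload=0x41=65: acc |= 65<<0 -> acc=65 shift=7
  byte[8]=0x45 cont=0 payload=0x45=69: acc |= 69<<7 -> acc=8897 shift=14 [end]
Varint 5: bytes[7:9] = C1 45 -> value 8897 (2 byte(s))
  byte[9]=0xB2 cont=1 payload=0x32=50: acc |= 50<<0 -> acc=50 shift=7
  byte[10]=0x7E cont=0 payload=0x7E=126: acc |= 126<<7 -> acc=16178 shift=14 [end]
Varint 6: bytes[9:11] = B2 7E -> value 16178 (2 byte(s))

Answer: 2 2 1 2 2 2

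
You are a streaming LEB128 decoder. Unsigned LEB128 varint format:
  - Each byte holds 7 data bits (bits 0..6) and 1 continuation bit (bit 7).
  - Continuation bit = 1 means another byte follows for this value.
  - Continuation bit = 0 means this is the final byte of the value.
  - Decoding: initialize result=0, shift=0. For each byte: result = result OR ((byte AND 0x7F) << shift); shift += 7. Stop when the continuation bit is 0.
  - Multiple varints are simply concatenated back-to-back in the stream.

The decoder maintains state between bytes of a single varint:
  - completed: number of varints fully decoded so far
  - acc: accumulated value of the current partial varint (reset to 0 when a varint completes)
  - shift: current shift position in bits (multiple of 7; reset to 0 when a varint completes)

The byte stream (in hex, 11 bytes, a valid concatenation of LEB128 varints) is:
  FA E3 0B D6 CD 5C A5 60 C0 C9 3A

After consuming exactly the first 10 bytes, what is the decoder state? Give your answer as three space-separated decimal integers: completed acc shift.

Answer: 3 9408 14

Derivation:
byte[0]=0xFA cont=1 payload=0x7A: acc |= 122<<0 -> completed=0 acc=122 shift=7
byte[1]=0xE3 cont=1 payload=0x63: acc |= 99<<7 -> completed=0 acc=12794 shift=14
byte[2]=0x0B cont=0 payload=0x0B: varint #1 complete (value=193018); reset -> completed=1 acc=0 shift=0
byte[3]=0xD6 cont=1 payload=0x56: acc |= 86<<0 -> completed=1 acc=86 shift=7
byte[4]=0xCD cont=1 payload=0x4D: acc |= 77<<7 -> completed=1 acc=9942 shift=14
byte[5]=0x5C cont=0 payload=0x5C: varint #2 complete (value=1517270); reset -> completed=2 acc=0 shift=0
byte[6]=0xA5 cont=1 payload=0x25: acc |= 37<<0 -> completed=2 acc=37 shift=7
byte[7]=0x60 cont=0 payload=0x60: varint #3 complete (value=12325); reset -> completed=3 acc=0 shift=0
byte[8]=0xC0 cont=1 payload=0x40: acc |= 64<<0 -> completed=3 acc=64 shift=7
byte[9]=0xC9 cont=1 payload=0x49: acc |= 73<<7 -> completed=3 acc=9408 shift=14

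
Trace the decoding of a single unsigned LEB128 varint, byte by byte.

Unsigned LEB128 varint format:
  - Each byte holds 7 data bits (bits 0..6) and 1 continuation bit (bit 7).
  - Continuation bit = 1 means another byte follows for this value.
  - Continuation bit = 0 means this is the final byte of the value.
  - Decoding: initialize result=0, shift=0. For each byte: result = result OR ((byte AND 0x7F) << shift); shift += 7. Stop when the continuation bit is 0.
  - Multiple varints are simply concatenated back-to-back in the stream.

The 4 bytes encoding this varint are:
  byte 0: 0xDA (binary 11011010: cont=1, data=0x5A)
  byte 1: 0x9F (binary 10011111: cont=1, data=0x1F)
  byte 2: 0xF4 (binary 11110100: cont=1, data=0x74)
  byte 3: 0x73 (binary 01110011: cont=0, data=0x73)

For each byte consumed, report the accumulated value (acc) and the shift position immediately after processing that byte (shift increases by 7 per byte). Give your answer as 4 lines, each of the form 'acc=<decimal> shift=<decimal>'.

byte 0=0xDA: payload=0x5A=90, contrib = 90<<0 = 90; acc -> 90, shift -> 7
byte 1=0x9F: payload=0x1F=31, contrib = 31<<7 = 3968; acc -> 4058, shift -> 14
byte 2=0xF4: payload=0x74=116, contrib = 116<<14 = 1900544; acc -> 1904602, shift -> 21
byte 3=0x73: payload=0x73=115, contrib = 115<<21 = 241172480; acc -> 243077082, shift -> 28

Answer: acc=90 shift=7
acc=4058 shift=14
acc=1904602 shift=21
acc=243077082 shift=28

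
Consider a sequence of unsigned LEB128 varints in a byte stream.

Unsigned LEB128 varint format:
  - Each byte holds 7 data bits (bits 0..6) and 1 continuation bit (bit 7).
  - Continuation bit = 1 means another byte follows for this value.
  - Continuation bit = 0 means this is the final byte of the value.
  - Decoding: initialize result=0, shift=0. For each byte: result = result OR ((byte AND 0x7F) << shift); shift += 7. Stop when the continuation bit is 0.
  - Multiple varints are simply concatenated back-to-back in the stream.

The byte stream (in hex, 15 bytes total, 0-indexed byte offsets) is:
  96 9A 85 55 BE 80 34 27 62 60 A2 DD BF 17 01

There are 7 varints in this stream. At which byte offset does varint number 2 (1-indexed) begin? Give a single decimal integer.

  byte[0]=0x96 cont=1 payload=0x16=22: acc |= 22<<0 -> acc=22 shift=7
  byte[1]=0x9A cont=1 payload=0x1A=26: acc |= 26<<7 -> acc=3350 shift=14
  byte[2]=0x85 cont=1 payload=0x05=5: acc |= 5<<14 -> acc=85270 shift=21
  byte[3]=0x55 cont=0 payload=0x55=85: acc |= 85<<21 -> acc=178343190 shift=28 [end]
Varint 1: bytes[0:4] = 96 9A 85 55 -> value 178343190 (4 byte(s))
  byte[4]=0xBE cont=1 payload=0x3E=62: acc |= 62<<0 -> acc=62 shift=7
  byte[5]=0x80 cont=1 payload=0x00=0: acc |= 0<<7 -> acc=62 shift=14
  byte[6]=0x34 cont=0 payload=0x34=52: acc |= 52<<14 -> acc=852030 shift=21 [end]
Varint 2: bytes[4:7] = BE 80 34 -> value 852030 (3 byte(s))
  byte[7]=0x27 cont=0 payload=0x27=39: acc |= 39<<0 -> acc=39 shift=7 [end]
Varint 3: bytes[7:8] = 27 -> value 39 (1 byte(s))
  byte[8]=0x62 cont=0 payload=0x62=98: acc |= 98<<0 -> acc=98 shift=7 [end]
Varint 4: bytes[8:9] = 62 -> value 98 (1 byte(s))
  byte[9]=0x60 cont=0 payload=0x60=96: acc |= 96<<0 -> acc=96 shift=7 [end]
Varint 5: bytes[9:10] = 60 -> value 96 (1 byte(s))
  byte[10]=0xA2 cont=1 payload=0x22=34: acc |= 34<<0 -> acc=34 shift=7
  byte[11]=0xDD cont=1 payload=0x5D=93: acc |= 93<<7 -> acc=11938 shift=14
  byte[12]=0xBF cont=1 payload=0x3F=63: acc |= 63<<14 -> acc=1044130 shift=21
  byte[13]=0x17 cont=0 payload=0x17=23: acc |= 23<<21 -> acc=49278626 shift=28 [end]
Varint 6: bytes[10:14] = A2 DD BF 17 -> value 49278626 (4 byte(s))
  byte[14]=0x01 cont=0 payload=0x01=1: acc |= 1<<0 -> acc=1 shift=7 [end]
Varint 7: bytes[14:15] = 01 -> value 1 (1 byte(s))

Answer: 4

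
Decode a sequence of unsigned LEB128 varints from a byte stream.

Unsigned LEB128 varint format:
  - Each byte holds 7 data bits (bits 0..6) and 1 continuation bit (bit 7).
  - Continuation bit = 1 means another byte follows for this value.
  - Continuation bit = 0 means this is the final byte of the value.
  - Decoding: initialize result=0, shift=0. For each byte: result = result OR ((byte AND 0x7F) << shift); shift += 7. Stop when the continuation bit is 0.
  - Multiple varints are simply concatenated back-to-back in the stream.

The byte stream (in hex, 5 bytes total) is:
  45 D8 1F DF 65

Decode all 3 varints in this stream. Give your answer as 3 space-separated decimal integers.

Answer: 69 4056 13023

Derivation:
  byte[0]=0x45 cont=0 payload=0x45=69: acc |= 69<<0 -> acc=69 shift=7 [end]
Varint 1: bytes[0:1] = 45 -> value 69 (1 byte(s))
  byte[1]=0xD8 cont=1 payload=0x58=88: acc |= 88<<0 -> acc=88 shift=7
  byte[2]=0x1F cont=0 payload=0x1F=31: acc |= 31<<7 -> acc=4056 shift=14 [end]
Varint 2: bytes[1:3] = D8 1F -> value 4056 (2 byte(s))
  byte[3]=0xDF cont=1 payload=0x5F=95: acc |= 95<<0 -> acc=95 shift=7
  byte[4]=0x65 cont=0 payload=0x65=101: acc |= 101<<7 -> acc=13023 shift=14 [end]
Varint 3: bytes[3:5] = DF 65 -> value 13023 (2 byte(s))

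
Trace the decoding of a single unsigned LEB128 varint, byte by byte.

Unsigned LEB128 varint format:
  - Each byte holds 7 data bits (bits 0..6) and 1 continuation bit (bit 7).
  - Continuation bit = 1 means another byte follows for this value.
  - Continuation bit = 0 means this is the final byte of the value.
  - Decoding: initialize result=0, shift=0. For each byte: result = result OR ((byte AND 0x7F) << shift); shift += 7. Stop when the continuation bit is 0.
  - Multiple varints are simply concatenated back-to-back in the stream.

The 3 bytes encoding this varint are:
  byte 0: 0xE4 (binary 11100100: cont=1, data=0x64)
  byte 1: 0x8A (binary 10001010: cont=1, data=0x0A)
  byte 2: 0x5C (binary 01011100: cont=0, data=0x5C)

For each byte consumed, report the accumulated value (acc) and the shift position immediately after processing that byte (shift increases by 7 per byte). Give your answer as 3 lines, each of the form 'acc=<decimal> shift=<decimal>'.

byte 0=0xE4: payload=0x64=100, contrib = 100<<0 = 100; acc -> 100, shift -> 7
byte 1=0x8A: payload=0x0A=10, contrib = 10<<7 = 1280; acc -> 1380, shift -> 14
byte 2=0x5C: payload=0x5C=92, contrib = 92<<14 = 1507328; acc -> 1508708, shift -> 21

Answer: acc=100 shift=7
acc=1380 shift=14
acc=1508708 shift=21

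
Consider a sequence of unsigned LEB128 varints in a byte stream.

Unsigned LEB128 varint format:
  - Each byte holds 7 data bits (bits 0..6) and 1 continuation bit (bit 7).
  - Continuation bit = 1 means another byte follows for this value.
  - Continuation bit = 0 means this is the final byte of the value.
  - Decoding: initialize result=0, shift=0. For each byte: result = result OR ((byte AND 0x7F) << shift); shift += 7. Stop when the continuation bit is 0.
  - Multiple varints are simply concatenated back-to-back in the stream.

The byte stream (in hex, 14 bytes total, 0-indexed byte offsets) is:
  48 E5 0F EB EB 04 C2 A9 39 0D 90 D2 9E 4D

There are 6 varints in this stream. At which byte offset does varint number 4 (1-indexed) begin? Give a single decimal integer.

  byte[0]=0x48 cont=0 payload=0x48=72: acc |= 72<<0 -> acc=72 shift=7 [end]
Varint 1: bytes[0:1] = 48 -> value 72 (1 byte(s))
  byte[1]=0xE5 cont=1 payload=0x65=101: acc |= 101<<0 -> acc=101 shift=7
  byte[2]=0x0F cont=0 payload=0x0F=15: acc |= 15<<7 -> acc=2021 shift=14 [end]
Varint 2: bytes[1:3] = E5 0F -> value 2021 (2 byte(s))
  byte[3]=0xEB cont=1 payload=0x6B=107: acc |= 107<<0 -> acc=107 shift=7
  byte[4]=0xEB cont=1 payload=0x6B=107: acc |= 107<<7 -> acc=13803 shift=14
  byte[5]=0x04 cont=0 payload=0x04=4: acc |= 4<<14 -> acc=79339 shift=21 [end]
Varint 3: bytes[3:6] = EB EB 04 -> value 79339 (3 byte(s))
  byte[6]=0xC2 cont=1 payload=0x42=66: acc |= 66<<0 -> acc=66 shift=7
  byte[7]=0xA9 cont=1 payload=0x29=41: acc |= 41<<7 -> acc=5314 shift=14
  byte[8]=0x39 cont=0 payload=0x39=57: acc |= 57<<14 -> acc=939202 shift=21 [end]
Varint 4: bytes[6:9] = C2 A9 39 -> value 939202 (3 byte(s))
  byte[9]=0x0D cont=0 payload=0x0D=13: acc |= 13<<0 -> acc=13 shift=7 [end]
Varint 5: bytes[9:10] = 0D -> value 13 (1 byte(s))
  byte[10]=0x90 cont=1 payload=0x10=16: acc |= 16<<0 -> acc=16 shift=7
  byte[11]=0xD2 cont=1 payload=0x52=82: acc |= 82<<7 -> acc=10512 shift=14
  byte[12]=0x9E cont=1 payload=0x1E=30: acc |= 30<<14 -> acc=502032 shift=21
  byte[13]=0x4D cont=0 payload=0x4D=77: acc |= 77<<21 -> acc=161982736 shift=28 [end]
Varint 6: bytes[10:14] = 90 D2 9E 4D -> value 161982736 (4 byte(s))

Answer: 6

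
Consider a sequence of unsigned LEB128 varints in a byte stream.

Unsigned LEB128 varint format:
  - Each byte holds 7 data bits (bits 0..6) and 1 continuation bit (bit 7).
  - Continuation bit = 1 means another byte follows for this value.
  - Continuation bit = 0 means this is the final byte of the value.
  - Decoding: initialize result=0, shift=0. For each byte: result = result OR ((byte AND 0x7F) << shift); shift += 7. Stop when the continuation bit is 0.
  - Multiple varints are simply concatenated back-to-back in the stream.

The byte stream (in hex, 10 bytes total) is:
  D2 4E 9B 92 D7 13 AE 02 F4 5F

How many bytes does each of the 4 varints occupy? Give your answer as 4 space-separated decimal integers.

Answer: 2 4 2 2

Derivation:
  byte[0]=0xD2 cont=1 payload=0x52=82: acc |= 82<<0 -> acc=82 shift=7
  byte[1]=0x4E cont=0 payload=0x4E=78: acc |= 78<<7 -> acc=10066 shift=14 [end]
Varint 1: bytes[0:2] = D2 4E -> value 10066 (2 byte(s))
  byte[2]=0x9B cont=1 payload=0x1B=27: acc |= 27<<0 -> acc=27 shift=7
  byte[3]=0x92 cont=1 payload=0x12=18: acc |= 18<<7 -> acc=2331 shift=14
  byte[4]=0xD7 cont=1 payload=0x57=87: acc |= 87<<14 -> acc=1427739 shift=21
  byte[5]=0x13 cont=0 payload=0x13=19: acc |= 19<<21 -> acc=41273627 shift=28 [end]
Varint 2: bytes[2:6] = 9B 92 D7 13 -> value 41273627 (4 byte(s))
  byte[6]=0xAE cont=1 payload=0x2E=46: acc |= 46<<0 -> acc=46 shift=7
  byte[7]=0x02 cont=0 payload=0x02=2: acc |= 2<<7 -> acc=302 shift=14 [end]
Varint 3: bytes[6:8] = AE 02 -> value 302 (2 byte(s))
  byte[8]=0xF4 cont=1 payload=0x74=116: acc |= 116<<0 -> acc=116 shift=7
  byte[9]=0x5F cont=0 payload=0x5F=95: acc |= 95<<7 -> acc=12276 shift=14 [end]
Varint 4: bytes[8:10] = F4 5F -> value 12276 (2 byte(s))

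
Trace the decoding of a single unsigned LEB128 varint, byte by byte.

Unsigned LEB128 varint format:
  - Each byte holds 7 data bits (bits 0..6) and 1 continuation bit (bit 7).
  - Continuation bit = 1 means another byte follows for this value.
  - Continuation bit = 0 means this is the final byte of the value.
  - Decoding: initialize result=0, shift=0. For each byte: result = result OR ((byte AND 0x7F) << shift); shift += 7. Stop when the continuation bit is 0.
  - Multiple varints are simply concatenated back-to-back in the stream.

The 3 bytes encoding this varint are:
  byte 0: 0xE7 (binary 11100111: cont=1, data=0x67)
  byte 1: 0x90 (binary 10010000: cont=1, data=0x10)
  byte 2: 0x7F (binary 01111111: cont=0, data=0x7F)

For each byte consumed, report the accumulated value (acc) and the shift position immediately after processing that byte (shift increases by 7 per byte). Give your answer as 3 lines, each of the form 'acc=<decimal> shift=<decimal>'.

Answer: acc=103 shift=7
acc=2151 shift=14
acc=2082919 shift=21

Derivation:
byte 0=0xE7: payload=0x67=103, contrib = 103<<0 = 103; acc -> 103, shift -> 7
byte 1=0x90: payload=0x10=16, contrib = 16<<7 = 2048; acc -> 2151, shift -> 14
byte 2=0x7F: payload=0x7F=127, contrib = 127<<14 = 2080768; acc -> 2082919, shift -> 21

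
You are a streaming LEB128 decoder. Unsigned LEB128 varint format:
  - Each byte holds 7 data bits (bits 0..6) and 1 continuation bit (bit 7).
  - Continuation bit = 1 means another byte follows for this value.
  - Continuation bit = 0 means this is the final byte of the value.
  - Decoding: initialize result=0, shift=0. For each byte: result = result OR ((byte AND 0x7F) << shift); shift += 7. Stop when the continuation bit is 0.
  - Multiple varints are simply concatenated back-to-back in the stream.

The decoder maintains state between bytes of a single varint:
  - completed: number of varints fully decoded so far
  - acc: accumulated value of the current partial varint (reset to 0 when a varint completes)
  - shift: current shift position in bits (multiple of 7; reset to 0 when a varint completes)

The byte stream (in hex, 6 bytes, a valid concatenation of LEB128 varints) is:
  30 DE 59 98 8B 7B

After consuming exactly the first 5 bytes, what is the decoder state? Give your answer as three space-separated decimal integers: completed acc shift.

byte[0]=0x30 cont=0 payload=0x30: varint #1 complete (value=48); reset -> completed=1 acc=0 shift=0
byte[1]=0xDE cont=1 payload=0x5E: acc |= 94<<0 -> completed=1 acc=94 shift=7
byte[2]=0x59 cont=0 payload=0x59: varint #2 complete (value=11486); reset -> completed=2 acc=0 shift=0
byte[3]=0x98 cont=1 payload=0x18: acc |= 24<<0 -> completed=2 acc=24 shift=7
byte[4]=0x8B cont=1 payload=0x0B: acc |= 11<<7 -> completed=2 acc=1432 shift=14

Answer: 2 1432 14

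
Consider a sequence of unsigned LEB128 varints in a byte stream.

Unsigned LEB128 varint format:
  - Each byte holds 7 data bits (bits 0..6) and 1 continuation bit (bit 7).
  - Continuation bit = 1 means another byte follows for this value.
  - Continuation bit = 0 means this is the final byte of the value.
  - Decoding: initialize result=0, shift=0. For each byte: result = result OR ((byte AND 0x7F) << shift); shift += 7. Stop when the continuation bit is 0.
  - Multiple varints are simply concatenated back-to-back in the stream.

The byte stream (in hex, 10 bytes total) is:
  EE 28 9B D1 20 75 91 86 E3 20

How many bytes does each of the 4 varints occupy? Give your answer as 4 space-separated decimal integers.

  byte[0]=0xEE cont=1 payload=0x6E=110: acc |= 110<<0 -> acc=110 shift=7
  byte[1]=0x28 cont=0 payload=0x28=40: acc |= 40<<7 -> acc=5230 shift=14 [end]
Varint 1: bytes[0:2] = EE 28 -> value 5230 (2 byte(s))
  byte[2]=0x9B cont=1 payload=0x1B=27: acc |= 27<<0 -> acc=27 shift=7
  byte[3]=0xD1 cont=1 payload=0x51=81: acc |= 81<<7 -> acc=10395 shift=14
  byte[4]=0x20 cont=0 payload=0x20=32: acc |= 32<<14 -> acc=534683 shift=21 [end]
Varint 2: bytes[2:5] = 9B D1 20 -> value 534683 (3 byte(s))
  byte[5]=0x75 cont=0 payload=0x75=117: acc |= 117<<0 -> acc=117 shift=7 [end]
Varint 3: bytes[5:6] = 75 -> value 117 (1 byte(s))
  byte[6]=0x91 cont=1 payload=0x11=17: acc |= 17<<0 -> acc=17 shift=7
  byte[7]=0x86 cont=1 payload=0x06=6: acc |= 6<<7 -> acc=785 shift=14
  byte[8]=0xE3 cont=1 payload=0x63=99: acc |= 99<<14 -> acc=1622801 shift=21
  byte[9]=0x20 cont=0 payload=0x20=32: acc |= 32<<21 -> acc=68731665 shift=28 [end]
Varint 4: bytes[6:10] = 91 86 E3 20 -> value 68731665 (4 byte(s))

Answer: 2 3 1 4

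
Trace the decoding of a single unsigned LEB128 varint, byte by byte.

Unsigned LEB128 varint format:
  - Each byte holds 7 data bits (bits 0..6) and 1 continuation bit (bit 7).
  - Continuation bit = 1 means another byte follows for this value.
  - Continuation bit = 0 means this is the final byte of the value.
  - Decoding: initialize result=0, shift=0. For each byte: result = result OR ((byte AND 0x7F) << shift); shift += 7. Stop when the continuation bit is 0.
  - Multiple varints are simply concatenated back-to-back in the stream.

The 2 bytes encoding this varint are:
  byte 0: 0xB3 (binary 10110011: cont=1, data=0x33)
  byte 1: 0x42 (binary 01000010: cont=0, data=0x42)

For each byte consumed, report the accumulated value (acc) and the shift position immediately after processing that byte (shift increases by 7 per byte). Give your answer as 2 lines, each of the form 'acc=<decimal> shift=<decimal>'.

byte 0=0xB3: payload=0x33=51, contrib = 51<<0 = 51; acc -> 51, shift -> 7
byte 1=0x42: payload=0x42=66, contrib = 66<<7 = 8448; acc -> 8499, shift -> 14

Answer: acc=51 shift=7
acc=8499 shift=14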